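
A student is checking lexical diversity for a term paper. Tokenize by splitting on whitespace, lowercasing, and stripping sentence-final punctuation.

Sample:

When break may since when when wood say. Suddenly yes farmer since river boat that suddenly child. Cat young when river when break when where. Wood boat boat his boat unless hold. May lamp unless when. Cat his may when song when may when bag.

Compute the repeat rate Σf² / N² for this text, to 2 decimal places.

0.09

Frequencies: when:10, may:4, boat:4, break:2, since:2, wood:2, suddenly:2, river:2, cat:2, his:2, unless:2, say:1, yes:1, farmer:1, that:1, child:1, young:1, where:1, hold:1, lamp:1, … (2 more, each freq 1)
Σf² = 175; N² = 2025
Repeat rate = 175 / 2025 = 0.09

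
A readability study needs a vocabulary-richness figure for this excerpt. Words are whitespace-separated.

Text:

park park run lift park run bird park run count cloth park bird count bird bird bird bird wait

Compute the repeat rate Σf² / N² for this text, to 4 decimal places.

0.2133

Frequencies: bird:6, park:5, run:3, count:2, lift:1, cloth:1, wait:1
Σf² = 77; N² = 361
Repeat rate = 77 / 361 = 0.2133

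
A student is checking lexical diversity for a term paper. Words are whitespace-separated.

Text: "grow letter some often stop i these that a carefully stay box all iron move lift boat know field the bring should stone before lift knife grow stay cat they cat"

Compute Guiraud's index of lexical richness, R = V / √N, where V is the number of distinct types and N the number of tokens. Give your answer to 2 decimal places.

N = 31, V = 27.
√N = 5.567764
R = 27 / 5.567764 = 4.85

4.85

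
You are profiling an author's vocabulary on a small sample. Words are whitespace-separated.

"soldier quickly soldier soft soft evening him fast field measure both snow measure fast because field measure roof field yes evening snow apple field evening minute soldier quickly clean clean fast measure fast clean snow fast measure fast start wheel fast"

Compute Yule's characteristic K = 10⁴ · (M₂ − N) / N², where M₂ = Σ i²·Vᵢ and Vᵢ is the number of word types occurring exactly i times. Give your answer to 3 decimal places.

Frequencies: fast:7, measure:5, field:4, soldier:3, evening:3, snow:3, clean:3, quickly:2, soft:2, him:1, both:1, because:1, roof:1, yes:1, apple:1, minute:1, start:1, wheel:1
N = 41. Frequency spectrum: V_1=9, V_2=2, V_3=4, V_4=1, V_5=1, V_7=1
M₂ = 1²·9 + 2²·2 + 3²·4 + 4²·1 + 5²·1 + 7²·1 = 143
K = 10000 × (143 − 41) / 41² = 606.782

606.782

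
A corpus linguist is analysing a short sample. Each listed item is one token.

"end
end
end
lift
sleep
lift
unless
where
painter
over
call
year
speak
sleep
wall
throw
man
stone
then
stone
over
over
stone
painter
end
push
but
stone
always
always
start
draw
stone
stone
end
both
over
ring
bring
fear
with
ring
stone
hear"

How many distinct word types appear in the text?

Distinct types: {always, both, bring, but, call, draw, end, fear, hear, lift, man, over, painter, push, ring, sleep, speak, start, stone, then, throw, unless, wall, where, with, year}
V = 26

26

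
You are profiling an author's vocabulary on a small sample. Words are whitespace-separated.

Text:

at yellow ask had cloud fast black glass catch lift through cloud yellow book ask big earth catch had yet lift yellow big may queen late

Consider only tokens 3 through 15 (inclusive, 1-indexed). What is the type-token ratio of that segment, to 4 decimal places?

Segment tokens 3–15: ask, had, cloud, fast, black, glass, catch, lift, through, cloud, yellow, book, ask
Segment N = 13, segment V = 11.
TTR = 11 / 13 = 0.8462

0.8462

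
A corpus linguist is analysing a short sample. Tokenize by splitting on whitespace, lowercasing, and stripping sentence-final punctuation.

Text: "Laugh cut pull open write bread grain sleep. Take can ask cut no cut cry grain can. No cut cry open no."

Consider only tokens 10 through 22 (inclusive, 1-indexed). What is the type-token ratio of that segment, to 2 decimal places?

0.54

Segment tokens 10–22: can, ask, cut, no, cut, cry, grain, can, no, cut, cry, open, no
Segment N = 13, segment V = 7.
TTR = 7 / 13 = 0.54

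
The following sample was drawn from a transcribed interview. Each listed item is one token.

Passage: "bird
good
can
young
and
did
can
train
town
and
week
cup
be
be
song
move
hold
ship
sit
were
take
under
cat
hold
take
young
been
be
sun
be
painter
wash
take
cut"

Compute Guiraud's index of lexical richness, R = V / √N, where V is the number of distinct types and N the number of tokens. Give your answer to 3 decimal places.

4.287

N = 34, V = 25.
√N = 5.830952
R = 25 / 5.830952 = 4.287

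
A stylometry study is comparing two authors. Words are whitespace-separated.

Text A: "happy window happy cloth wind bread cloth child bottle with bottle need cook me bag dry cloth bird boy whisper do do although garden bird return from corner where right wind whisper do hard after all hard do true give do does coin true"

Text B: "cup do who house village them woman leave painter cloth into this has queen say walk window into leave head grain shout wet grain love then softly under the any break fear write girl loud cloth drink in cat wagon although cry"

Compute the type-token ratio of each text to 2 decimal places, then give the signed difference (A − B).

-0.20

TTR(A) = 31/44 = 0.70
TTR(B) = 38/42 = 0.90
Difference = 0.70 − 0.90 = -0.20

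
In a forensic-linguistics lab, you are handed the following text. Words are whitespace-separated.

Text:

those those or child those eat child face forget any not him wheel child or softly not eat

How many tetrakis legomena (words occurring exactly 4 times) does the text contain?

Frequencies: those:3, child:3, or:2, eat:2, not:2, face:1, forget:1, any:1, him:1, wheel:1, softly:1
Words with frequency 4: (none)

0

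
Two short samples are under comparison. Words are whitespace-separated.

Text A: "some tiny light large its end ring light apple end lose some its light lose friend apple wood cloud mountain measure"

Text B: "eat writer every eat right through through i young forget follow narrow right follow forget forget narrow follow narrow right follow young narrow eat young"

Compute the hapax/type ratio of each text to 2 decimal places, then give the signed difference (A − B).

0.27

A: hapax=8, V=14, ratio=0.57
B: hapax=3, V=10, ratio=0.30
Difference = 0.57 − 0.30 = 0.27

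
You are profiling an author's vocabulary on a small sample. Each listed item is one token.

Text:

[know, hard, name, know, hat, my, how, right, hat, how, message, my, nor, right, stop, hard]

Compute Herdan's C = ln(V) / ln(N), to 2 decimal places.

0.83

N = 16, V = 10.
ln(V) = 2.302585, ln(N) = 2.772589
C = 2.302585 / 2.772589 = 0.83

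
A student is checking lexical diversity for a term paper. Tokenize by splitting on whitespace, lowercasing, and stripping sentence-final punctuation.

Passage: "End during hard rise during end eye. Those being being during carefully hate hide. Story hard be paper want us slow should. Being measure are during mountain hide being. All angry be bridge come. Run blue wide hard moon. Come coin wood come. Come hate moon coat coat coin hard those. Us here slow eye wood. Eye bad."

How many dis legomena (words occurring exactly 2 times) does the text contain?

11

Frequencies: during:4, hard:4, being:4, come:4, eye:3, end:2, those:2, hate:2, hide:2, be:2, us:2, slow:2, moon:2, coin:2, wood:2, coat:2, rise:1, carefully:1, story:1, paper:1, … (13 more, each freq 1)
Words with frequency 2: be, coat, coin, end, hate, hide, moon, slow, those, us, wood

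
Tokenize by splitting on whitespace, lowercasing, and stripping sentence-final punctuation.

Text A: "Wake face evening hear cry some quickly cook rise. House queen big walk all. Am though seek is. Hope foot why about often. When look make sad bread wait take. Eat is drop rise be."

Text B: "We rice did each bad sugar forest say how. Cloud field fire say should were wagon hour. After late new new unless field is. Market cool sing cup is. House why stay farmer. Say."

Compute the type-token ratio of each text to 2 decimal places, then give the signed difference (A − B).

TTR(A) = 33/35 = 0.94
TTR(B) = 29/34 = 0.85
Difference = 0.94 − 0.85 = 0.09

0.09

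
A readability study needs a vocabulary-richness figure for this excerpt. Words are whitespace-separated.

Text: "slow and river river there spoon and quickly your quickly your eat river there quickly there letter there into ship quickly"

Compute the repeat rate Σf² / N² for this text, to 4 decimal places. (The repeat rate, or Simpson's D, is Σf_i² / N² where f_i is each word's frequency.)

Frequencies: there:4, quickly:4, river:3, and:2, your:2, slow:1, spoon:1, eat:1, letter:1, into:1, ship:1
Σf² = 55; N² = 441
Repeat rate = 55 / 441 = 0.1247

0.1247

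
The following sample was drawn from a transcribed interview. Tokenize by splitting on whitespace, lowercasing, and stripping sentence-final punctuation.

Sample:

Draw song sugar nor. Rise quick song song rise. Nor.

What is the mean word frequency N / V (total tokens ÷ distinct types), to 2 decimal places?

1.67

N = 10 tokens, V = 6 types.
Mean frequency = N / V = 10 / 6 = 1.67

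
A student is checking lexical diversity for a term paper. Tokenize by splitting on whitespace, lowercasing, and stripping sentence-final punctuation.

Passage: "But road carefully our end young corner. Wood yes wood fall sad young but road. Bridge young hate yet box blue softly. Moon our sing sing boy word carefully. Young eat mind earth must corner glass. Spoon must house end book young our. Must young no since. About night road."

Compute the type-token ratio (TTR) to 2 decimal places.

0.66

N = 50 tokens, V = 33 types.
TTR = V / N = 33 / 50 = 0.66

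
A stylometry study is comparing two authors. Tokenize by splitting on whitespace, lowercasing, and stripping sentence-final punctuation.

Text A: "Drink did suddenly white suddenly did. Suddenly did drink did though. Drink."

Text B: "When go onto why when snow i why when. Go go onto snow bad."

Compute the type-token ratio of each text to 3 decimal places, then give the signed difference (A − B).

TTR(A) = 5/12 = 0.417
TTR(B) = 7/14 = 0.500
Difference = 0.417 − 0.500 = -0.083

-0.083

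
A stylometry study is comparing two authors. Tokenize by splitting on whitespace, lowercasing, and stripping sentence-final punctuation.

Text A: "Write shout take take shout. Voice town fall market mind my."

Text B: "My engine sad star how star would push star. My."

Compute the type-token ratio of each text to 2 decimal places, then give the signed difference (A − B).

0.12

TTR(A) = 9/11 = 0.82
TTR(B) = 7/10 = 0.70
Difference = 0.82 − 0.70 = 0.12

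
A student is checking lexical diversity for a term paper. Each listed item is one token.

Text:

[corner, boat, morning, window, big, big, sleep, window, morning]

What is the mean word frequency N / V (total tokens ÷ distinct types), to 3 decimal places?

N = 9 tokens, V = 6 types.
Mean frequency = N / V = 9 / 6 = 1.500

1.500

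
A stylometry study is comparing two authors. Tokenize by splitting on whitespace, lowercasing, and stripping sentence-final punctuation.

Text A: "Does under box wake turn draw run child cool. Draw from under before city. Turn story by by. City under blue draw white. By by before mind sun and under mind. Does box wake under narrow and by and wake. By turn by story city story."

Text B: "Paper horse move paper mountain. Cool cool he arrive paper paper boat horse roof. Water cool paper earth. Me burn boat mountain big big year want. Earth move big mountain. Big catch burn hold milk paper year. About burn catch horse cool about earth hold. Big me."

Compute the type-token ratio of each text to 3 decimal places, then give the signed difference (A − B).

0.009

TTR(A) = 20/46 = 0.435
TTR(B) = 20/47 = 0.426
Difference = 0.435 − 0.426 = 0.009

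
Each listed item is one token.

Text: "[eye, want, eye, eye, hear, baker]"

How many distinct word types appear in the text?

4

Distinct types: {baker, eye, hear, want}
V = 4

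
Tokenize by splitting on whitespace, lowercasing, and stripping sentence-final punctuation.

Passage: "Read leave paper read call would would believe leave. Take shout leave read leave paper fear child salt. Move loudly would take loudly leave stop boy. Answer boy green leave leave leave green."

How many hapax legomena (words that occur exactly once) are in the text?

9

Frequencies: leave:8, read:3, would:3, paper:2, take:2, loudly:2, boy:2, green:2, call:1, believe:1, shout:1, fear:1, child:1, salt:1, move:1, stop:1, answer:1
Hapax (freq=1): answer, believe, call, child, fear, move, salt, shout, stop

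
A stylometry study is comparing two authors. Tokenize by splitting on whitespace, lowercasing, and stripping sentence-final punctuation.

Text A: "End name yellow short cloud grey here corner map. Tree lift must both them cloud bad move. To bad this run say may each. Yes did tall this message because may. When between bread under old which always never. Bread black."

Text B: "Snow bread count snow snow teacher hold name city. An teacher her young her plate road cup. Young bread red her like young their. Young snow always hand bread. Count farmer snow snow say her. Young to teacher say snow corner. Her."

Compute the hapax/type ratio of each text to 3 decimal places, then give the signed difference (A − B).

A: hapax=31, V=36, ratio=0.861
B: hapax=15, V=22, ratio=0.682
Difference = 0.861 − 0.682 = 0.179

0.179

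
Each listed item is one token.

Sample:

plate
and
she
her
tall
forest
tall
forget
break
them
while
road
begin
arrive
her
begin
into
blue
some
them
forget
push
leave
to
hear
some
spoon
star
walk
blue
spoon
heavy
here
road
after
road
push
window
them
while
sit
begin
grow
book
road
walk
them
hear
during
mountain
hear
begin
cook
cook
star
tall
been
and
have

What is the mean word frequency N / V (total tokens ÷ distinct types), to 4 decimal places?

1.6857

N = 59 tokens, V = 35 types.
Mean frequency = N / V = 59 / 35 = 1.6857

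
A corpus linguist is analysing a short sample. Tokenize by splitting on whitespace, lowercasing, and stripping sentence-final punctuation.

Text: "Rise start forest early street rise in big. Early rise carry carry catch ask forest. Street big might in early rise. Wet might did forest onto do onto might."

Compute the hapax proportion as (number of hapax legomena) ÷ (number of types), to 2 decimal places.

Frequencies: rise:4, forest:3, early:3, might:3, street:2, in:2, big:2, carry:2, onto:2, start:1, catch:1, ask:1, wet:1, did:1, do:1
Hapax count = 6; type count = 15.
Ratio = 6 / 15 = 0.40

0.40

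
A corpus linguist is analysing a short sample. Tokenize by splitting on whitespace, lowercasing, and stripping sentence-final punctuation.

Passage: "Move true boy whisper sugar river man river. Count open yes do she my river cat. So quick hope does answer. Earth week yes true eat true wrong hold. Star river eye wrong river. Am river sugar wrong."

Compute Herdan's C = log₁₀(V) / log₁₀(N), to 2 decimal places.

N = 38, V = 27.
log₁₀(V) = 1.431364, log₁₀(N) = 1.579784
C = 1.431364 / 1.579784 = 0.91

0.91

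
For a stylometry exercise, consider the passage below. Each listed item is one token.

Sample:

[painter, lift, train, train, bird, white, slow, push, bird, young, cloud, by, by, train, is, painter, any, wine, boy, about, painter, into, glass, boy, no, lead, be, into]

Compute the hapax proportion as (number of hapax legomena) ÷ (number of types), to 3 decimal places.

Frequencies: painter:3, train:3, bird:2, by:2, boy:2, into:2, lift:1, white:1, slow:1, push:1, young:1, cloud:1, is:1, any:1, wine:1, about:1, glass:1, no:1, lead:1, be:1
Hapax count = 14; type count = 20.
Ratio = 14 / 20 = 0.700

0.700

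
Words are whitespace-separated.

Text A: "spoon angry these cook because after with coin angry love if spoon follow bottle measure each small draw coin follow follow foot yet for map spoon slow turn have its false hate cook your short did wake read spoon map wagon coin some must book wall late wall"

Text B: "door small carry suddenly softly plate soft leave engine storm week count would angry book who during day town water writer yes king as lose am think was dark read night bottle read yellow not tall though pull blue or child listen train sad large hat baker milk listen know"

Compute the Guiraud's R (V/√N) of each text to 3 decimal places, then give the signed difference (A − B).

-1.448

A: V=37, N=48, R=5.340
B: V=48, N=50, R=6.788
Difference = 5.340 − 6.788 = -1.448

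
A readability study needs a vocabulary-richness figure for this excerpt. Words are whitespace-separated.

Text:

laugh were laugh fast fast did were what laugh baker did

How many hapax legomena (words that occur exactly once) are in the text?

Frequencies: laugh:3, were:2, fast:2, did:2, what:1, baker:1
Hapax (freq=1): baker, what

2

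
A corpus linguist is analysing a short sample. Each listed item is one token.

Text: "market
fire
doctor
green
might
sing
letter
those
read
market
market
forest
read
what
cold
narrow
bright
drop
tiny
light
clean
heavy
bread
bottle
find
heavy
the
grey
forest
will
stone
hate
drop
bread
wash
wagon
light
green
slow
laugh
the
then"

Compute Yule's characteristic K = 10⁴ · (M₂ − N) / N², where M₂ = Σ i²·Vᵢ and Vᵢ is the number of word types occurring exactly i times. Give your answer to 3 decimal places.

Frequencies: market:3, green:2, read:2, forest:2, drop:2, light:2, heavy:2, bread:2, the:2, fire:1, doctor:1, might:1, sing:1, letter:1, those:1, what:1, cold:1, narrow:1, bright:1, tiny:1, … (12 more, each freq 1)
N = 42. Frequency spectrum: V_1=23, V_2=8, V_3=1
M₂ = 1²·23 + 2²·8 + 3²·1 = 64
K = 10000 × (64 − 42) / 42² = 124.717

124.717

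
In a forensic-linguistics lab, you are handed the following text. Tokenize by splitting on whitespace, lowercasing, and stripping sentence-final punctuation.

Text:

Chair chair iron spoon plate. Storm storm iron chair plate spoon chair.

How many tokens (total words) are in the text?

Tokens: chair, chair, iron, spoon, plate, storm, storm, iron, chair, plate, spoon, chair
N = 12

12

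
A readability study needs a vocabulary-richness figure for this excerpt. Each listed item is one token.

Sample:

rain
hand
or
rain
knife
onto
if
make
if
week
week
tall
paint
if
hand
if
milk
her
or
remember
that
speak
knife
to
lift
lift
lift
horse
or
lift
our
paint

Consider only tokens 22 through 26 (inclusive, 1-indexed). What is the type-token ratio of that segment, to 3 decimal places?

Segment tokens 22–26: speak, knife, to, lift, lift
Segment N = 5, segment V = 4.
TTR = 4 / 5 = 0.800

0.800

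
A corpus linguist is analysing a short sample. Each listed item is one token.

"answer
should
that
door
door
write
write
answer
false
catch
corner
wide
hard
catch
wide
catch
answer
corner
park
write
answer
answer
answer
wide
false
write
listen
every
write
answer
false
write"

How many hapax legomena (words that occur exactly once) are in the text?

6

Frequencies: answer:7, write:6, false:3, catch:3, wide:3, door:2, corner:2, should:1, that:1, hard:1, park:1, listen:1, every:1
Hapax (freq=1): every, hard, listen, park, should, that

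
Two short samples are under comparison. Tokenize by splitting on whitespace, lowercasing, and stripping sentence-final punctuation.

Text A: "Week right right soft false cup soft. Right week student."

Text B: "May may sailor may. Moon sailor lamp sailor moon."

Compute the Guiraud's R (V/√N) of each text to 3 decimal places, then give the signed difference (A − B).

0.564

A: V=6, N=10, R=1.897
B: V=4, N=9, R=1.333
Difference = 1.897 − 1.333 = 0.564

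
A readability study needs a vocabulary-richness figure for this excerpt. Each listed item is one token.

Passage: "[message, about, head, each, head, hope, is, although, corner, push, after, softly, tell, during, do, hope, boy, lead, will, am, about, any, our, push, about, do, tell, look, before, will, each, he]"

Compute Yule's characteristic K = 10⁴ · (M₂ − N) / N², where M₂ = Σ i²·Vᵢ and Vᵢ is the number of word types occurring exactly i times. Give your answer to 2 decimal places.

Frequencies: about:3, head:2, each:2, hope:2, push:2, tell:2, do:2, will:2, message:1, is:1, although:1, corner:1, after:1, softly:1, during:1, boy:1, lead:1, am:1, any:1, our:1, … (3 more, each freq 1)
N = 32. Frequency spectrum: V_1=15, V_2=7, V_3=1
M₂ = 1²·15 + 2²·7 + 3²·1 = 52
K = 10000 × (52 − 32) / 32² = 195.31

195.31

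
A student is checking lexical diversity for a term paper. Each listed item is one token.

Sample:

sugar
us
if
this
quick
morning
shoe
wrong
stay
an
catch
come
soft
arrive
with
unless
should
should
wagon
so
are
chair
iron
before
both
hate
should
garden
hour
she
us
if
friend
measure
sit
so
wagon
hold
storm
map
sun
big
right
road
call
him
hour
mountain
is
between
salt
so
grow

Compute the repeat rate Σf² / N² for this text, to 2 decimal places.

Frequencies: should:3, so:3, us:2, if:2, wagon:2, hour:2, sugar:1, this:1, quick:1, morning:1, shoe:1, wrong:1, stay:1, an:1, catch:1, come:1, soft:1, arrive:1, with:1, unless:1, … (25 more, each freq 1)
Σf² = 73; N² = 2809
Repeat rate = 73 / 2809 = 0.03

0.03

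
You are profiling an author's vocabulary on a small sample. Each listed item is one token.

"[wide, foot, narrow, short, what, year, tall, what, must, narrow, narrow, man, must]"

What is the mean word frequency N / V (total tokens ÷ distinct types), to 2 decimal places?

1.44

N = 13 tokens, V = 9 types.
Mean frequency = N / V = 13 / 9 = 1.44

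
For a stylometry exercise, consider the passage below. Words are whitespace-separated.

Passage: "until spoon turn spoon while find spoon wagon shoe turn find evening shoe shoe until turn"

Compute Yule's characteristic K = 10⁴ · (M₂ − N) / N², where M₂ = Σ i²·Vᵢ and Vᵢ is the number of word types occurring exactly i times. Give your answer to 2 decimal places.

Frequencies: spoon:3, turn:3, shoe:3, until:2, find:2, while:1, wagon:1, evening:1
N = 16. Frequency spectrum: V_1=3, V_2=2, V_3=3
M₂ = 1²·3 + 2²·2 + 3²·3 = 38
K = 10000 × (38 − 16) / 16² = 859.38

859.38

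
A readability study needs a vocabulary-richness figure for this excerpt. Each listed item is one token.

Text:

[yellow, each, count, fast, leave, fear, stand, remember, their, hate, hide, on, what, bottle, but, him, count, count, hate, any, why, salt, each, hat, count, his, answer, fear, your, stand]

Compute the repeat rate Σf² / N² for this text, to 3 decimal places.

0.056

Frequencies: count:4, each:2, fear:2, stand:2, hate:2, yellow:1, fast:1, leave:1, remember:1, their:1, hide:1, on:1, what:1, bottle:1, but:1, him:1, any:1, why:1, salt:1, hat:1, … (3 more, each freq 1)
Σf² = 50; N² = 900
Repeat rate = 50 / 900 = 0.056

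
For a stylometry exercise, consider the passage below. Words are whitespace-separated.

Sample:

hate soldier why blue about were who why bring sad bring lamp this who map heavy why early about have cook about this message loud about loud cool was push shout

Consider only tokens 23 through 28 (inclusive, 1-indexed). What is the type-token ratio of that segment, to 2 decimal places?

0.83

Segment tokens 23–28: this, message, loud, about, loud, cool
Segment N = 6, segment V = 5.
TTR = 5 / 6 = 0.83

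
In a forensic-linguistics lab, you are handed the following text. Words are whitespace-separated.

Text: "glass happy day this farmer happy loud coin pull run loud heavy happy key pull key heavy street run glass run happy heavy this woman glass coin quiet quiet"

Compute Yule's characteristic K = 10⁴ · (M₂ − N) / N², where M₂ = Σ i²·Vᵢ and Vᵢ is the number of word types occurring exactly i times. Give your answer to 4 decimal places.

Frequencies: happy:4, glass:3, run:3, heavy:3, this:2, loud:2, coin:2, pull:2, key:2, quiet:2, day:1, farmer:1, street:1, woman:1
N = 29. Frequency spectrum: V_1=4, V_2=6, V_3=3, V_4=1
M₂ = 1²·4 + 2²·6 + 3²·3 + 4²·1 = 71
K = 10000 × (71 − 29) / 29² = 499.4055

499.4055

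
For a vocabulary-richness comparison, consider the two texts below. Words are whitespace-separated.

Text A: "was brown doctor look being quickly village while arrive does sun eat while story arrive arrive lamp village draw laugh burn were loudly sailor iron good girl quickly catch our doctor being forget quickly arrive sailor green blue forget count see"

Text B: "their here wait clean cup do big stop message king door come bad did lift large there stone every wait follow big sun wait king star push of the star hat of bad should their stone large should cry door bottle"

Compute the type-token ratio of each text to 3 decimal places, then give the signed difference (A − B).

TTR(A) = 30/41 = 0.732
TTR(B) = 29/41 = 0.707
Difference = 0.732 − 0.707 = 0.025

0.025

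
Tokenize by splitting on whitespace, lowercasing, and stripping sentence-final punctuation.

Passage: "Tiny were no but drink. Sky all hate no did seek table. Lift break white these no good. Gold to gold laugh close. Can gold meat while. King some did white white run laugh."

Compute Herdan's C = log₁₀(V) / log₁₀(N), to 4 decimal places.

0.9239

N = 34, V = 26.
log₁₀(V) = 1.414973, log₁₀(N) = 1.531479
C = 1.414973 / 1.531479 = 0.9239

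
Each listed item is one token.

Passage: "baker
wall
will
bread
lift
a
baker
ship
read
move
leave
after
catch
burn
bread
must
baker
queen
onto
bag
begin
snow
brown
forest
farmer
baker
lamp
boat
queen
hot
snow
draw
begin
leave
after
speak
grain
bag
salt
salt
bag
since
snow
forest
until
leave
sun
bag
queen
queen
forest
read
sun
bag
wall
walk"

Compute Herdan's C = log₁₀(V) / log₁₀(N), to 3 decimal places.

0.869

N = 56, V = 33.
log₁₀(V) = 1.518514, log₁₀(N) = 1.748188
C = 1.518514 / 1.748188 = 0.869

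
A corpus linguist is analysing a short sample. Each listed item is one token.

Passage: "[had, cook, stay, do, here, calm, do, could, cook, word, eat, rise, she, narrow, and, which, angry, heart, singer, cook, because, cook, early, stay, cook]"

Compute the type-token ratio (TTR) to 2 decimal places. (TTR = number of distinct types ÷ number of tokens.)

N = 25 tokens, V = 19 types.
TTR = V / N = 19 / 25 = 0.76

0.76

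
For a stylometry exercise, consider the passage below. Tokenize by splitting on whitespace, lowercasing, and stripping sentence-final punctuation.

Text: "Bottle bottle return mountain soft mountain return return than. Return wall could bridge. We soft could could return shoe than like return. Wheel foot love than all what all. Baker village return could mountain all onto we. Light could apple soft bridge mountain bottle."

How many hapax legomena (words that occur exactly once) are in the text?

12

Frequencies: return:7, could:5, mountain:4, bottle:3, soft:3, than:3, all:3, bridge:2, we:2, wall:1, shoe:1, like:1, wheel:1, foot:1, love:1, what:1, baker:1, village:1, onto:1, light:1, … (1 more, each freq 1)
Hapax (freq=1): apple, baker, foot, light, like, love, onto, shoe, village, wall, what, wheel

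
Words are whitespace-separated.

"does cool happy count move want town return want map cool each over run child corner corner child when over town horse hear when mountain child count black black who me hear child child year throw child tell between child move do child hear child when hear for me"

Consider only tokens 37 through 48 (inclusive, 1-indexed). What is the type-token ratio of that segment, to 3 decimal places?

Segment tokens 37–48: child, tell, between, child, move, do, child, hear, child, when, hear, for
Segment N = 12, segment V = 8.
TTR = 8 / 12 = 0.667

0.667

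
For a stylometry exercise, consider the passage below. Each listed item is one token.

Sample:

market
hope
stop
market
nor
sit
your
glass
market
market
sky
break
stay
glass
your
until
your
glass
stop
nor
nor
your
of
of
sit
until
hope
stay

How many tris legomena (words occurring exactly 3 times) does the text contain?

2

Frequencies: market:4, your:4, nor:3, glass:3, hope:2, stop:2, sit:2, stay:2, until:2, of:2, sky:1, break:1
Words with frequency 3: glass, nor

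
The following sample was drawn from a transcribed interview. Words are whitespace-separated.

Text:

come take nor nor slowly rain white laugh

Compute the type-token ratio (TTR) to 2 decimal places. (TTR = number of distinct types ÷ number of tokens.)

N = 8 tokens, V = 7 types.
TTR = V / N = 7 / 8 = 0.88

0.88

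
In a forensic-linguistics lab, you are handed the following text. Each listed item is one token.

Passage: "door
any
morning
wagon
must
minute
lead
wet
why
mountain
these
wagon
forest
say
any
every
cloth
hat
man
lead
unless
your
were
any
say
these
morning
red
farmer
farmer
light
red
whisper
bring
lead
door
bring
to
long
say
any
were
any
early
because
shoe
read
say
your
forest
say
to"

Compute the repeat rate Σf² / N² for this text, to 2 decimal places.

0.04

Frequencies: any:5, say:5, lead:3, door:2, morning:2, wagon:2, these:2, forest:2, your:2, were:2, red:2, farmer:2, bring:2, to:2, must:1, minute:1, wet:1, why:1, mountain:1, every:1, … (11 more, each freq 1)
Σf² = 120; N² = 2704
Repeat rate = 120 / 2704 = 0.04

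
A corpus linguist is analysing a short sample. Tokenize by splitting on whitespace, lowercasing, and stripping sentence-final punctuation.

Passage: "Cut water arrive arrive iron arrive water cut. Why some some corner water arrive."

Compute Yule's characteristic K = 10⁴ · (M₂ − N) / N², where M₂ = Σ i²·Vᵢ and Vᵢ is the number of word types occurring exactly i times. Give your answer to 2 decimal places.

Frequencies: arrive:4, water:3, cut:2, some:2, iron:1, why:1, corner:1
N = 14. Frequency spectrum: V_1=3, V_2=2, V_3=1, V_4=1
M₂ = 1²·3 + 2²·2 + 3²·1 + 4²·1 = 36
K = 10000 × (36 − 14) / 14² = 1122.45

1122.45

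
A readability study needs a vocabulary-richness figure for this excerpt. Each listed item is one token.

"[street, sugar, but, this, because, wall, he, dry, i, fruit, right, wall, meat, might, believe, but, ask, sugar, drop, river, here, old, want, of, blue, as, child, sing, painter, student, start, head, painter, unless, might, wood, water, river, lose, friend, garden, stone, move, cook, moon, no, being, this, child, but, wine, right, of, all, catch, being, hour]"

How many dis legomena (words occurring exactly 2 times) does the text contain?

Frequencies: but:3, sugar:2, this:2, wall:2, right:2, might:2, river:2, of:2, child:2, painter:2, being:2, street:1, because:1, he:1, dry:1, i:1, fruit:1, meat:1, believe:1, ask:1, … (25 more, each freq 1)
Words with frequency 2: being, child, might, of, painter, right, river, sugar, this, wall

10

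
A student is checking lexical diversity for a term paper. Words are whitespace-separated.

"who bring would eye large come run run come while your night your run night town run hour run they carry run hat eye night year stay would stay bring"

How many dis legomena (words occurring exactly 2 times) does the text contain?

6

Frequencies: run:6, night:3, bring:2, would:2, eye:2, come:2, your:2, stay:2, who:1, large:1, while:1, town:1, hour:1, they:1, carry:1, hat:1, year:1
Words with frequency 2: bring, come, eye, stay, would, your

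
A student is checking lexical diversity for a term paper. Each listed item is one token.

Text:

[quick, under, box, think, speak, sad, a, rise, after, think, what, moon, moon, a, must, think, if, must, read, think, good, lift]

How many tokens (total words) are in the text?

22

Tokens: quick, under, box, think, speak, sad, a, rise, after, think, what, moon, moon, a, must, think, if, must, read, think, good, lift
N = 22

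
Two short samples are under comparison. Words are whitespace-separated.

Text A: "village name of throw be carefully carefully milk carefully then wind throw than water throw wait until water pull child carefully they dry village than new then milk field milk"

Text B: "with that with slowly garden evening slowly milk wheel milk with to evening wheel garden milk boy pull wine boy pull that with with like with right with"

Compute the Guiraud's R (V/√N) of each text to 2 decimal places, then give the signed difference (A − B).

1.01

A: V=19, N=30, R=3.47
B: V=13, N=28, R=2.46
Difference = 3.47 − 2.46 = 1.01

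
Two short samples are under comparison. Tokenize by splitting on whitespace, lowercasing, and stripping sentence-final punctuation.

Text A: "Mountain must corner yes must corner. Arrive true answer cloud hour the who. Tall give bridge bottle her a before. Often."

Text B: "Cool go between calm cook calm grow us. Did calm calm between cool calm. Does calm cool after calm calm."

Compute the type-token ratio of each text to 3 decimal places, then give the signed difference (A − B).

TTR(A) = 19/21 = 0.905
TTR(B) = 10/20 = 0.500
Difference = 0.905 − 0.500 = 0.405

0.405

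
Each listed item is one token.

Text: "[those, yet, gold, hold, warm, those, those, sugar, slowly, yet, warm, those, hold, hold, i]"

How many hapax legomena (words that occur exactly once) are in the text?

Frequencies: those:4, hold:3, yet:2, warm:2, gold:1, sugar:1, slowly:1, i:1
Hapax (freq=1): gold, i, slowly, sugar

4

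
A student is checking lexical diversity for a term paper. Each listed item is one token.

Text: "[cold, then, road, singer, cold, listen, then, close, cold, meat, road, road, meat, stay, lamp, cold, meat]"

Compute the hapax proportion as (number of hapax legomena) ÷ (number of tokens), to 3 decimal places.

0.294

Frequencies: cold:4, road:3, meat:3, then:2, singer:1, listen:1, close:1, stay:1, lamp:1
Hapax count = 5; token count = 17.
Ratio = 5 / 17 = 0.294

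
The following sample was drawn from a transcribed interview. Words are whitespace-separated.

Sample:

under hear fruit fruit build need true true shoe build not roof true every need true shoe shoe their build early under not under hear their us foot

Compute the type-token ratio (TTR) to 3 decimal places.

0.500

N = 28 tokens, V = 14 types.
TTR = V / N = 14 / 28 = 0.500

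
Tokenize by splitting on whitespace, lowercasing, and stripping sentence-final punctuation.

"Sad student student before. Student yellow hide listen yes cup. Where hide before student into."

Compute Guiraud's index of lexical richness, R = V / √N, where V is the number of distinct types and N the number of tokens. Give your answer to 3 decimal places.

2.582

N = 15, V = 10.
√N = 3.872983
R = 10 / 3.872983 = 2.582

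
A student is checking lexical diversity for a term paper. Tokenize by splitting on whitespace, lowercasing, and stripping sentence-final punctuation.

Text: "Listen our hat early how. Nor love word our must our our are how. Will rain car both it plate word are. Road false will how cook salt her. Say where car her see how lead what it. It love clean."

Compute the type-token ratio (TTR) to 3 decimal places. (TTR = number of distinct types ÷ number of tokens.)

N = 41 tokens, V = 27 types.
TTR = V / N = 27 / 41 = 0.659

0.659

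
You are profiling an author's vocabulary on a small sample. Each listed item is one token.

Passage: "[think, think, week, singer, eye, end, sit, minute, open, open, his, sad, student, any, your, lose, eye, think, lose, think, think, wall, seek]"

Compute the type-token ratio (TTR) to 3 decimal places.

N = 23 tokens, V = 16 types.
TTR = V / N = 16 / 23 = 0.696

0.696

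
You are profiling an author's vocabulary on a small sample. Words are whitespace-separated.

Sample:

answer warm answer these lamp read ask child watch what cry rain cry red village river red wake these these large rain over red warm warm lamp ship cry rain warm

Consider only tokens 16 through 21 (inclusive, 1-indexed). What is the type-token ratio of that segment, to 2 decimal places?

0.83

Segment tokens 16–21: river, red, wake, these, these, large
Segment N = 6, segment V = 5.
TTR = 5 / 6 = 0.83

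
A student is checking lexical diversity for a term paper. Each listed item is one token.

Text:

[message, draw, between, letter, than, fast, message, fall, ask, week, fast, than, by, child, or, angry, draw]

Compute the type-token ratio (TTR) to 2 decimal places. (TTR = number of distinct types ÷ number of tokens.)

0.76

N = 17 tokens, V = 13 types.
TTR = V / N = 13 / 17 = 0.76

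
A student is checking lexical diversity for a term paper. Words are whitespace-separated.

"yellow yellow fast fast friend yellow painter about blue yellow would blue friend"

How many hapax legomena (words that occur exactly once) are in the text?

3

Frequencies: yellow:4, fast:2, friend:2, blue:2, painter:1, about:1, would:1
Hapax (freq=1): about, painter, would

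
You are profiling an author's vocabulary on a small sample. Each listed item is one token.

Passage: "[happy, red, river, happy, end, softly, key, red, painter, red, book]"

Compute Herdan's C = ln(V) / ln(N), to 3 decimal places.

N = 11, V = 8.
ln(V) = 2.079442, ln(N) = 2.397895
C = 2.079442 / 2.397895 = 0.867

0.867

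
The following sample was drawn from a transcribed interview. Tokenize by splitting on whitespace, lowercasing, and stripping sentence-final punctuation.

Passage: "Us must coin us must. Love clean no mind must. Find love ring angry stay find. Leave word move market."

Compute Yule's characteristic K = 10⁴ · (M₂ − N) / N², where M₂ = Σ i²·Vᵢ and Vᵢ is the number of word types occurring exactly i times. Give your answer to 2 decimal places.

300.00

Frequencies: must:3, us:2, love:2, find:2, coin:1, clean:1, no:1, mind:1, ring:1, angry:1, stay:1, leave:1, word:1, move:1, market:1
N = 20. Frequency spectrum: V_1=11, V_2=3, V_3=1
M₂ = 1²·11 + 2²·3 + 3²·1 = 32
K = 10000 × (32 − 20) / 20² = 300.00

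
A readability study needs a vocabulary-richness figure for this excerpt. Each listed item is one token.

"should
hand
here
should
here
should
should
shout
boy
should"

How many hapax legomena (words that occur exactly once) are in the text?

Frequencies: should:5, here:2, hand:1, shout:1, boy:1
Hapax (freq=1): boy, hand, shout

3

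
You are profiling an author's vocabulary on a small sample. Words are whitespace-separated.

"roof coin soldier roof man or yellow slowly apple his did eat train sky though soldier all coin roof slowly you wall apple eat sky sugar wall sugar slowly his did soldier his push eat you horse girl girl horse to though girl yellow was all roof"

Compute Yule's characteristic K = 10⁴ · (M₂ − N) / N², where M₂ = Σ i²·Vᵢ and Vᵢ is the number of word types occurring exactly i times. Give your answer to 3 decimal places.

289.724

Frequencies: roof:4, soldier:3, slowly:3, his:3, eat:3, girl:3, coin:2, yellow:2, apple:2, did:2, sky:2, though:2, all:2, you:2, wall:2, sugar:2, horse:2, man:1, or:1, train:1, … (3 more, each freq 1)
N = 47. Frequency spectrum: V_1=6, V_2=11, V_3=5, V_4=1
M₂ = 1²·6 + 2²·11 + 3²·5 + 4²·1 = 111
K = 10000 × (111 − 47) / 47² = 289.724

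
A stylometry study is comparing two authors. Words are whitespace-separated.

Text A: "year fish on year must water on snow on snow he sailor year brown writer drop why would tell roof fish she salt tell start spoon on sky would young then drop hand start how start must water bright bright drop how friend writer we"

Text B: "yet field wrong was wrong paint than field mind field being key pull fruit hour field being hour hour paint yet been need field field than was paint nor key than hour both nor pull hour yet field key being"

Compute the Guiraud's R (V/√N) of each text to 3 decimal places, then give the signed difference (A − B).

1.495

A: V=27, N=45, R=4.025
B: V=16, N=40, R=2.530
Difference = 4.025 − 2.530 = 1.495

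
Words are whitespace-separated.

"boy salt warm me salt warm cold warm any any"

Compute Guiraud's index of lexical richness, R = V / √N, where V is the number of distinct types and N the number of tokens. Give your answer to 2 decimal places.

1.90

N = 10, V = 6.
√N = 3.162278
R = 6 / 3.162278 = 1.90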